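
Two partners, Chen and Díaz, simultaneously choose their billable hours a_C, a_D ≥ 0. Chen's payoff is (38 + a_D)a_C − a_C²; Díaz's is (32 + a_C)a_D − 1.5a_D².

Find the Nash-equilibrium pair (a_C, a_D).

Expanding Chen's payoff: 38a_C + a_Da_C − a_C².
∂π/∂a_C = 38 + a_D − 2a_C = 0, so a_C = 19 + 0.5a_D.
Likewise for Díaz: a_D = 32/3 + (1/3)a_C.
Substituting the second reaction function into the first: a_C = 19 + 0.5(32/3 + (1/3)a_C), which gives (5/6)a_C = 73/3 ⇒ a_C = 29.2.
Then a_D = 32/3 + (1/3)·29.2 = 20.4.

29.2, 20.4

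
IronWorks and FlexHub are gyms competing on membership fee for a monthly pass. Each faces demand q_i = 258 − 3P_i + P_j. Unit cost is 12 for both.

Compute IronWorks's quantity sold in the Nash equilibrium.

IronWorks's profit: π = (P_{IronWorks} − 12)(258 − 3P_{IronWorks} + P_{FlexHub}).
∂π/∂P_{IronWorks} = 294 − 6P_{IronWorks} + P_{FlexHub} = 0 ⇒ P_{IronWorks} = 49 + (1/6)P_{FlexHub}.
The game is symmetric, so in equilibrium P_{FlexHub} = P_{IronWorks}: the reaction function gives (5/6)P_{IronWorks} = 49, hence P_{IronWorks} = 58.8.
q_{IronWorks} = 258 − 3·58.8 + 58.8 = 140.4.

140.4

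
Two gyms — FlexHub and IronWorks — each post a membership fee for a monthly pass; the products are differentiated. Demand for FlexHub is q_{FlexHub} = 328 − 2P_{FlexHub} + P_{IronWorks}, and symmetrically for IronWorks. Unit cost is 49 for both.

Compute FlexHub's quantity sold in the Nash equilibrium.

186

FlexHub's profit: π = (P_{FlexHub} − 49)(328 − 2P_{FlexHub} + P_{IronWorks}).
∂π/∂P_{FlexHub} = 426 − 4P_{FlexHub} + P_{IronWorks} = 0 ⇒ P_{FlexHub} = 106.5 + 0.25P_{IronWorks}.
Setting P_{FlexHub} = P_{IronWorks} in the reaction function: P_{FlexHub} = 106.5 + 0.25P_{FlexHub}, so P_{FlexHub} = 106.5 / 0.75 = 142.
q_{FlexHub} = 328 − 2·142 + 142 = 186.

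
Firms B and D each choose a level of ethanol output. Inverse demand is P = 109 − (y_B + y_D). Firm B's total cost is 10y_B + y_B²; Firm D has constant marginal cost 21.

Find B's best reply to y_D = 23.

19

Firm B's profit: π = y_B(109 − (y_B + y_D)) − 10y_B − y_B².
∂π/∂y_B = 99 − 4y_B − y_D = 0, so y_B = 24.75 − 0.25y_D.
At y_D = 23: y_B = 24.75 − 0.25·23 = 19.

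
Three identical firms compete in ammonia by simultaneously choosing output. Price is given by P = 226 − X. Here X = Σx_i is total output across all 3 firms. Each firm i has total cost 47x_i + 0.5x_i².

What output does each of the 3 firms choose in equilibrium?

A representative firm's profit is π_i = x_i(226 − X) − 47x_i − 0.5x_i², with X = x_i + Σ_{j≠i} x_j.
First-order condition: 179 − 3x_i − Σ_{j≠i} x_j = 0.
With identical firms, set every x_j = x: then 179 − 3x − 2x = 0, i.e. x = 179/5 = 35.8.

35.8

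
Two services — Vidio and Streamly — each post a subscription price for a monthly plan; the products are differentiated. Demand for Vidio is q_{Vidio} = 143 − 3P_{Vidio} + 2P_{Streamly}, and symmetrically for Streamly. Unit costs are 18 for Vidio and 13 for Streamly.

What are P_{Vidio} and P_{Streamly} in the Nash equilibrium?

48.3125, 46.4375

Vidio's profit: π = (P_{Vidio} − 18)(143 − 3P_{Vidio} + 2P_{Streamly}).
∂π/∂P_{Vidio} = 197 − 6P_{Vidio} + 2P_{Streamly} = 0 ⇒ P_{Vidio} = 197/6 + (1/3)P_{Streamly}.
Similarly P_{Streamly} = 91/3 + (1/3)P_{Vidio}.
Plugging P_{Streamly} into Vidio's best response: P_{Vidio} = 197/6 + (1/3)(91/3 + (1/3)P_{Vidio}) ⇒ (8/9)P_{Vidio} = 773/18, so P_{Vidio} = 48.3125.
Then P_{Streamly} = 91/3 + (1/3)·48.3125 = 46.4375.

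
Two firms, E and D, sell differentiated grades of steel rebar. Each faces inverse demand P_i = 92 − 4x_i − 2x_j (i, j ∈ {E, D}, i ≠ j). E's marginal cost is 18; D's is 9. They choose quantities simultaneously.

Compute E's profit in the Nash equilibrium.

Firm E's profit: π = x_E(92 − 4x_E − 2x_D) − 18x_E.
∂π/∂x_E = 74 − 8x_E − 2x_D = 0 ⇒ x_E = 9.25 − 0.25x_D.
Similarly x_D = 10.375 − 0.25x_E.
Solving the two reaction functions simultaneously: (1 − (−0.25)(−0.25))x_E = 9.25 − 0.25·10.375, so 0.9375x_E = 213/32 and x_E = 7.1.
Then x_D = 10.375 − 0.25·7.1 = 8.6.
P_E = 92 − 4·7.1 − 2·8.6 = 46.4.
Profit = (46.4 − 18)·7.1 = 201.64.

201.64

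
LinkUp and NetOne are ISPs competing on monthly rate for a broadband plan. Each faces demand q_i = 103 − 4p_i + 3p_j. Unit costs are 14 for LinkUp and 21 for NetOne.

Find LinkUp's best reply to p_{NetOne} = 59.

42

LinkUp's profit: π = (p_{LinkUp} − 14)(103 − 4p_{LinkUp} + 3p_{NetOne}).
∂π/∂p_{LinkUp} = 159 − 8p_{LinkUp} + 3p_{NetOne} = 0 ⇒ p_{LinkUp} = 19.875 + 0.375p_{NetOne}.
At p_{NetOne} = 59: p_{LinkUp} = 19.875 + 0.375·59 = 42.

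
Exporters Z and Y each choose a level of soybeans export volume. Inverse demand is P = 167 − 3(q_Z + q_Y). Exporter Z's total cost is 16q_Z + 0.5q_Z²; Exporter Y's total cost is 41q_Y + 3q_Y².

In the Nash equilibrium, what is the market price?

92.48

Exporter Z's profit: π = q_Z(167 − 3(q_Z + q_Y)) − 16q_Z − 0.5q_Z².
∂π/∂q_Z = 151 − 7q_Z − 3q_Y = 0, so q_Z = 151/7 − (3/7)q_Y.
For Y: ∂π/∂q_Y = 126 − 12q_Y − 3q_Z = 0 ⇒ q_Y = 10.5 − 0.25q_Z.
Substituting the second reaction function into the first: q_Z = 151/7 − (3/7)(10.5 − 0.25q_Z), which gives (25/28)q_Z = 239/14 ⇒ q_Z = 19.12.
Then q_Y = 10.5 − 0.25·19.12 = 5.72.
Equilibrium price: P = 167 − 3·24.84 = 92.48.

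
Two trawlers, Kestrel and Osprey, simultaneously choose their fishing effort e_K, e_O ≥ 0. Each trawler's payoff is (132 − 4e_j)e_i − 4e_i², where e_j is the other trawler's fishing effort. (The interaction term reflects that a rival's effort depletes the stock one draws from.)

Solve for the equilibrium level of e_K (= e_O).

Kestrel's payoff is (132 − 4e_O)e_K − 4e_K².
∂π/∂e_K = 132 − 4e_O − 8e_K = 0, so e_K = 16.5 − 0.5e_O.
Setting e_K = e_O in the reaction function: e_K = 16.5 − 0.5e_K, so e_K = 16.5 / 1.5 = 11.

11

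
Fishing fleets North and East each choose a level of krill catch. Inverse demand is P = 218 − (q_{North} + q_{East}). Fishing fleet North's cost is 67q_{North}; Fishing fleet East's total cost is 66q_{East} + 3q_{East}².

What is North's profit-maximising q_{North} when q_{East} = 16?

Fishing fleet North's profit: π = q_{North}(218 − (q_{North} + q_{East})) − 67q_{North}.
∂π/∂q_{North} = 151 − 2q_{North} − q_{East} = 0, so q_{North} = 75.5 − 0.5q_{East}.
At q_{East} = 16: q_{North} = 75.5 − 0.5·16 = 67.5.

67.5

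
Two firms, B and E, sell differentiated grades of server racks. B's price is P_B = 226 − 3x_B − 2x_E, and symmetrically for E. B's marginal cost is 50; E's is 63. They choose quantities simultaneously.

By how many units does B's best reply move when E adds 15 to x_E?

Firm B's profit: π = x_B(226 − 3x_B − 2x_E) − 50x_B.
∂π/∂x_B = 176 − 6x_B − 2x_E = 0 ⇒ x_B = 88/3 − (1/3)x_E.
The reaction-function slope is −1/3, so a 15-unit rise in x_E moves x_B by −1/3 × 15 = −5. B's best response falls — the actions are strategic substitutes.

-5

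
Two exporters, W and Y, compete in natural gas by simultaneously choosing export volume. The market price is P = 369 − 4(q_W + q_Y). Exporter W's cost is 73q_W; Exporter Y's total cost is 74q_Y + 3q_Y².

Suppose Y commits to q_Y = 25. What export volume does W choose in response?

24.5

Exporter W's profit: π = q_W(369 − 4(q_W + q_Y)) − 73q_W.
∂π/∂q_W = 296 − 8q_W − 4q_Y = 0, so q_W = 37 − 0.5q_Y.
At q_Y = 25: q_W = 37 − 0.5·25 = 24.5.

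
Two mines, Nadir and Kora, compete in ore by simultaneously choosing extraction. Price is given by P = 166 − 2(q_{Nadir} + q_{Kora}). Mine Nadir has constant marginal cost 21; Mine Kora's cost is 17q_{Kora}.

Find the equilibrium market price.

68

Mine Nadir's profit: π = q_{Nadir}(166 − 2(q_{Nadir} + q_{Kora})) − 21q_{Nadir}.
∂π/∂q_{Nadir} = 145 − 4q_{Nadir} − 2q_{Kora} = 0, so q_{Nadir} = 36.25 − 0.5q_{Kora}.
By the same steps for Kora: q_{Kora} = 37.25 − 0.5q_{Nadir}.
Plugging q_{Kora} into Nadir's best response: q_{Nadir} = 36.25 − 0.5(37.25 − 0.5q_{Nadir}) ⇒ 0.75q_{Nadir} = 17.625, so q_{Nadir} = 23.5.
Then q_{Kora} = 37.25 − 0.5·23.5 = 25.5.
Equilibrium price: P = 166 − 2·49 = 68.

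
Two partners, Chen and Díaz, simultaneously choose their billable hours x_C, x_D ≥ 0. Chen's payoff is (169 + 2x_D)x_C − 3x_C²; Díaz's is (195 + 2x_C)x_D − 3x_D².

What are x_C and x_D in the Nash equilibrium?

Expanding Chen's payoff: 169x_C + 2x_Dx_C − 3x_C².
∂π/∂x_C = 169 + 2x_D − 6x_C = 0, so x_C = 169/6 + (1/3)x_D.
Likewise for Díaz: x_D = 32.5 + (1/3)x_C.
Substituting the second reaction function into the first: x_C = 169/6 + (1/3)(32.5 + (1/3)x_C), which gives (8/9)x_C = 39 ⇒ x_C = 43.875.
Then x_D = 32.5 + (1/3)·43.875 = 47.125.

43.875, 47.125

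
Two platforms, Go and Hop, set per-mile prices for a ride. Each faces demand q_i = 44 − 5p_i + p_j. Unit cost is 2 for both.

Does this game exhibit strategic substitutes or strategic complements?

strategic complements

Go's profit: π = (p_{Go} − 2)(44 − 5p_{Go} + p_{Hop}).
∂π/∂p_{Go} = 54 − 10p_{Go} + p_{Hop} = 0 ⇒ p_{Go} = 5.4 + 0.1p_{Hop}.
The best-response slope dp_{Go}/dp_{Hop} = 0.1 > 0: the reaction function is upward-sloping, so the choices are strategic complements.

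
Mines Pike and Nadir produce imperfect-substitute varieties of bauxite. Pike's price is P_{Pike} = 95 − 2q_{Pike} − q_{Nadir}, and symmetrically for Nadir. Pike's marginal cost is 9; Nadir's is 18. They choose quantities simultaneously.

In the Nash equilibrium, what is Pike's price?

Mine Pike's profit: π = q_{Pike}(95 − 2q_{Pike} − q_{Nadir}) − 9q_{Pike}.
∂π/∂q_{Pike} = 86 − 4q_{Pike} − q_{Nadir} = 0 ⇒ q_{Pike} = 21.5 − 0.25q_{Nadir}.
Similarly q_{Nadir} = 19.25 − 0.25q_{Pike}.
Substituting the second reaction function into the first: q_{Pike} = 21.5 − 0.25(19.25 − 0.25q_{Pike}), which gives 0.9375q_{Pike} = 16.6875 ⇒ q_{Pike} = 17.8.
Then q_{Nadir} = 19.25 − 0.25·17.8 = 14.8.
P_{Pike} = 95 − 2·17.8 − 14.8 = 44.6.

44.6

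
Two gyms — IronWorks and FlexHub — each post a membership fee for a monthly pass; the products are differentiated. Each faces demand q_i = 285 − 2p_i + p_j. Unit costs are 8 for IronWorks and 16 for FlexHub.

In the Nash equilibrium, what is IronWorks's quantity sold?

IronWorks's profit: π = (p_{IronWorks} − 8)(285 − 2p_{IronWorks} + p_{FlexHub}).
∂π/∂p_{IronWorks} = 301 − 4p_{IronWorks} + p_{FlexHub} = 0 ⇒ p_{IronWorks} = 75.25 + 0.25p_{FlexHub}.
Similarly p_{FlexHub} = 79.25 + 0.25p_{IronWorks}.
Substituting the second reaction function into the first: p_{IronWorks} = 75.25 + 0.25(79.25 + 0.25p_{IronWorks}), which gives 0.9375p_{IronWorks} = 95.0625 ⇒ p_{IronWorks} = 101.4.
Then p_{FlexHub} = 79.25 + 0.25·101.4 = 104.6.
q_{IronWorks} = 285 − 2·101.4 + 104.6 = 186.8.

186.8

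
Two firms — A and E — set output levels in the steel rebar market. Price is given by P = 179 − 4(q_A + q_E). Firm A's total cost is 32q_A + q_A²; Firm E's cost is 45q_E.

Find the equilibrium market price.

92

Firm A's profit: π = q_A(179 − 4(q_A + q_E)) − 32q_A − q_A².
∂π/∂q_A = 147 − 10q_A − 4q_E = 0, so q_A = 14.7 − 0.4q_E.
For E: ∂π/∂q_E = 134 − 8q_E − 4q_A = 0 ⇒ q_E = 16.75 − 0.5q_A.
Solving the two reaction functions simultaneously: (1 − (−0.4)(−0.5))q_A = 14.7 − 0.4·16.75, so 0.8q_A = 8 and q_A = 10.
Then q_E = 16.75 − 0.5·10 = 11.75.
Equilibrium price: P = 179 − 4·21.75 = 92.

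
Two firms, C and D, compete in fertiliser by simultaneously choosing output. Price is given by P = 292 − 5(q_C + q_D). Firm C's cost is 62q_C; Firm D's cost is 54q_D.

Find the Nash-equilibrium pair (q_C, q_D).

14.8, 16.4

Firm C's profit: π = q_C(292 − 5(q_C + q_D)) − 62q_C.
∂π/∂q_C = 230 − 10q_C − 5q_D = 0, so q_C = 23 − 0.5q_D.
By the same steps for D: q_D = 23.8 − 0.5q_C.
Substituting the second reaction function into the first: q_C = 23 − 0.5(23.8 − 0.5q_C), which gives 0.75q_C = 11.1 ⇒ q_C = 14.8.
Then q_D = 23.8 − 0.5·14.8 = 16.4.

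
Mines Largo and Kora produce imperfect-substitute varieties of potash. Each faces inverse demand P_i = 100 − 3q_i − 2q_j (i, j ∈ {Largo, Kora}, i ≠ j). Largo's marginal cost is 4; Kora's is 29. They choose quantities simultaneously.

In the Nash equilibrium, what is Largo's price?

Mine Largo's profit: π = q_{Largo}(100 − 3q_{Largo} − 2q_{Kora}) − 4q_{Largo}.
∂π/∂q_{Largo} = 96 − 6q_{Largo} − 2q_{Kora} = 0 ⇒ q_{Largo} = 16 − (1/3)q_{Kora}.
Similarly q_{Kora} = 71/6 − (1/3)q_{Largo}.
Plugging q_{Kora} into Largo's best response: q_{Largo} = 16 − (1/3)(71/6 − (1/3)q_{Largo}) ⇒ (8/9)q_{Largo} = 217/18, so q_{Largo} = 13.5625.
Then q_{Kora} = 71/6 − (1/3)·13.5625 = 7.3125.
P_{Largo} = 100 − 3·13.5625 − 2·7.3125 = 44.6875.

44.6875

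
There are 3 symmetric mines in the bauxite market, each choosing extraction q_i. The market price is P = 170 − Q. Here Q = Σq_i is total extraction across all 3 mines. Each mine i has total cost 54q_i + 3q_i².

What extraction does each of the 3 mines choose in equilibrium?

11.6

A representative mine's profit is π_i = q_i(170 − Q) − 54q_i − 3q_i², with Q = q_i + Σ_{j≠i} q_j.
First-order condition: 116 − 8q_i − Σ_{j≠i} q_j = 0.
With identical mines, set every q_j = q: then 116 − 8q − 2q = 0, i.e. q = 116/10 = 11.6.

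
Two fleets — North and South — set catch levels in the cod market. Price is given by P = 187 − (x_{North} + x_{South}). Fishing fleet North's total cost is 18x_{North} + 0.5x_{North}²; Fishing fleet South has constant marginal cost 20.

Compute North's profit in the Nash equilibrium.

1754.46

Fishing fleet North's profit: π = x_{North}(187 − (x_{North} + x_{South})) − 18x_{North} − 0.5x_{North}².
∂π/∂x_{North} = 169 − 3x_{North} − x_{South} = 0, so x_{North} = 169/3 − (1/3)x_{South}.
For South: ∂π/∂x_{South} = 167 − 2x_{South} − x_{North} = 0 ⇒ x_{South} = 83.5 − 0.5x_{North}.
Substituting the second reaction function into the first: x_{North} = 169/3 − (1/3)(83.5 − 0.5x_{North}), which gives (5/6)x_{North} = 28.5 ⇒ x_{North} = 34.2.
Then x_{South} = 83.5 − 0.5·34.2 = 66.4.
Price P = 187 − 100.6 = 86.4.
North's profit: (86.4 − 18)·34.2 − 0.5(34.2)² = 1754.46.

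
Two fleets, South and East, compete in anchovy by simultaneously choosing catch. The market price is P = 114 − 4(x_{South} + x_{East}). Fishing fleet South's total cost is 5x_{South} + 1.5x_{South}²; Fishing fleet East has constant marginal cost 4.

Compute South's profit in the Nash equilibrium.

Fishing fleet South's profit: π = x_{South}(114 − 4(x_{South} + x_{East})) − 5x_{South} − 1.5x_{South}².
∂π/∂x_{South} = 109 − 11x_{South} − 4x_{East} = 0, so x_{South} = 109/11 − (4/11)x_{East}.
For East: ∂π/∂x_{East} = 110 − 8x_{East} − 4x_{South} = 0 ⇒ x_{East} = 13.75 − 0.5x_{South}.
Solving the two reaction functions simultaneously: (1 − (−4/11)(−0.5))x_{South} = 109/11 − (4/11)·13.75, so (9/11)x_{South} = 54/11 and x_{South} = 6.
Then x_{East} = 13.75 − 0.5·6 = 10.75.
Price P = 114 − 4·16.75 = 47.
South's profit: (47 − 5)·6 − 1.5(6)² = 198.

198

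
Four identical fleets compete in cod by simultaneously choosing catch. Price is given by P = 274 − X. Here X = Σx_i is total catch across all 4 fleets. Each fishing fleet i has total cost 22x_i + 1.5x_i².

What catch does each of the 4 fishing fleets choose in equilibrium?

A representative fishing fleet's profit is π_i = x_i(274 − X) − 22x_i − 1.5x_i², with X = x_i + Σ_{j≠i} x_j.
First-order condition: 252 − 5x_i − Σ_{j≠i} x_j = 0.
Imposing symmetry (x_j = x for all j) turns Σ_{j≠i} x_j into 3x, so 252 = 8x and x = 31.5.

31.5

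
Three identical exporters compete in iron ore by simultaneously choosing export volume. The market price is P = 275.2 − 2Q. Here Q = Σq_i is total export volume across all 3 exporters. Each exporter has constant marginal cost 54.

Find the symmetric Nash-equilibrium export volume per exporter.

27.65

A representative exporter's profit is π_i = q_i(275.2 − 2Q) − 54q_i, with Q = q_i + Σ_{j≠i} q_j.
First-order condition: 221.2 − 4q_i − 2Σ_{j≠i} q_j = 0.
Imposing symmetry (q_j = q for all j) turns Σ_{j≠i} q_j into 2q, so 221.2 = 8q and q = 27.65.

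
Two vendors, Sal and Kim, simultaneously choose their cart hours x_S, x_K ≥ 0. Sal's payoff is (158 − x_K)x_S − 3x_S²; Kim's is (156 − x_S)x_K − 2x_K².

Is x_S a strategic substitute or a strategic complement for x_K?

strategic substitutes

Expanding Sal's payoff: 158x_S − x_Kx_S − 3x_S².
∂π/∂x_S = 158 − x_K − 6x_S = 0, so x_S = 79/3 − (1/6)x_K.
The best-response slope dx_S/dx_K = −1/6 < 0: the reaction function is downward-sloping, so the choices are strategic substitutes.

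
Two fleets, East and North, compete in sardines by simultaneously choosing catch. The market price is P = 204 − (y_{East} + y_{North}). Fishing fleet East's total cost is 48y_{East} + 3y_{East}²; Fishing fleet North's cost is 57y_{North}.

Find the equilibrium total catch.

Fishing fleet East's profit: π = y_{East}(204 − (y_{East} + y_{North})) − 48y_{East} − 3y_{East}².
∂π/∂y_{East} = 156 − 8y_{East} − y_{North} = 0, so y_{East} = 19.5 − 0.125y_{North}.
For North: ∂π/∂y_{North} = 147 − 2y_{North} − y_{East} = 0 ⇒ y_{North} = 73.5 − 0.5y_{East}.
Substituting the second reaction function into the first: y_{East} = 19.5 − 0.125(73.5 − 0.5y_{East}), which gives 0.9375y_{East} = 10.3125 ⇒ y_{East} = 11.
Then y_{North} = 73.5 − 0.5·11 = 68.
Total catch: 11 + 68 = 79.

79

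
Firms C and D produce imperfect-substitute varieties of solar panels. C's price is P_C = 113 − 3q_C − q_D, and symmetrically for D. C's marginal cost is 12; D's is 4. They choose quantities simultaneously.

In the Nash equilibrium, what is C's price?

Firm C's profit: π = q_C(113 − 3q_C − q_D) − 12q_C.
∂π/∂q_C = 101 − 6q_C − q_D = 0 ⇒ q_C = 101/6 − (1/6)q_D.
Similarly q_D = 109/6 − (1/6)q_C.
Substituting the second reaction function into the first: q_C = 101/6 − (1/6)(109/6 − (1/6)q_C), which gives (35/36)q_C = 497/36 ⇒ q_C = 14.2.
Then q_D = 109/6 − (1/6)·14.2 = 15.8.
P_C = 113 − 3·14.2 − 15.8 = 54.6.

54.6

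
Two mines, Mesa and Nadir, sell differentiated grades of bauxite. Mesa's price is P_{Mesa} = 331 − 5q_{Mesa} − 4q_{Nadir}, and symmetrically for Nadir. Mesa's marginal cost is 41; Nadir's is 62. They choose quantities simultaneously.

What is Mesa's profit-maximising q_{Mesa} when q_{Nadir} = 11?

24.6

Mine Mesa's profit: π = q_{Mesa}(331 − 5q_{Mesa} − 4q_{Nadir}) − 41q_{Mesa}.
∂π/∂q_{Mesa} = 290 − 10q_{Mesa} − 4q_{Nadir} = 0 ⇒ q_{Mesa} = 29 − 0.4q_{Nadir}.
At q_{Nadir} = 11: q_{Mesa} = 29 − 0.4·11 = 24.6.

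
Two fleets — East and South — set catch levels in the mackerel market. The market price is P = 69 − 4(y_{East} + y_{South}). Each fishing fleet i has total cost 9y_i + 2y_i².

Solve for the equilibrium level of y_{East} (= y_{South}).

3.75

Fishing fleet East's profit: π = y_{East}(69 − 4(y_{East} + y_{South})) − 9y_{East} − 2y_{East}².
∂π/∂y_{East} = 60 − 12y_{East} − 4y_{South} = 0, so y_{East} = 5 − (1/3)y_{South}.
By symmetry y_{South} = y_{East}; substituting into the reaction function, (4/3)y_{East} = 5 and y_{East} = 3.75.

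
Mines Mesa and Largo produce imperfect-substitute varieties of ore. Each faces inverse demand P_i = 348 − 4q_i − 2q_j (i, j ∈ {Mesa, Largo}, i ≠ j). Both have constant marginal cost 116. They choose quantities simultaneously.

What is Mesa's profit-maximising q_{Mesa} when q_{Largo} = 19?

24.25

Mine Mesa's profit: π = q_{Mesa}(348 − 4q_{Mesa} − 2q_{Largo}) − 116q_{Mesa}.
∂π/∂q_{Mesa} = 232 − 8q_{Mesa} − 2q_{Largo} = 0 ⇒ q_{Mesa} = 29 − 0.25q_{Largo}.
At q_{Largo} = 19: q_{Mesa} = 29 − 0.25·19 = 24.25.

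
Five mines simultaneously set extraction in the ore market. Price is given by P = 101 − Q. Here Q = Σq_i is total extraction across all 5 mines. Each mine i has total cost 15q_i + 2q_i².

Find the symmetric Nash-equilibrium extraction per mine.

8.6

A representative mine's profit is π_i = q_i(101 − Q) − 15q_i − 2q_i², with Q = q_i + Σ_{j≠i} q_j.
First-order condition: 86 − 6q_i − Σ_{j≠i} q_j = 0.
In a symmetric equilibrium every mine chooses the same q, so Σ_{j≠i} q_j = 4q. The condition becomes 86 − 10q = 0, giving q = 86/10 = 8.6.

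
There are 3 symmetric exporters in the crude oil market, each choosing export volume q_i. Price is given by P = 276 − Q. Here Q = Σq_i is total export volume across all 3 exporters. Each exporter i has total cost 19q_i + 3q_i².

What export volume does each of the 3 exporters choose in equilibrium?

A representative exporter's profit is π_i = q_i(276 − Q) − 19q_i − 3q_i², with Q = q_i + Σ_{j≠i} q_j.
First-order condition: 257 − 8q_i − Σ_{j≠i} q_j = 0.
With identical exporters, set every q_j = q: then 257 − 8q − 2q = 0, i.e. q = 257/10 = 25.7.

25.7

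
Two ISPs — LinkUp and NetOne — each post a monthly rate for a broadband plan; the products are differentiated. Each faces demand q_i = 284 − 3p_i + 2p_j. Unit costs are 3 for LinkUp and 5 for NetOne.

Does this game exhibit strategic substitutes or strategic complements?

LinkUp's profit: π = (p_{LinkUp} − 3)(284 − 3p_{LinkUp} + 2p_{NetOne}).
∂π/∂p_{LinkUp} = 293 − 6p_{LinkUp} + 2p_{NetOne} = 0 ⇒ p_{LinkUp} = 293/6 + (1/3)p_{NetOne}.
The best-response slope dp_{LinkUp}/dp_{NetOne} = 1/3 > 0: the reaction function is upward-sloping, so the choices are strategic complements.

strategic complements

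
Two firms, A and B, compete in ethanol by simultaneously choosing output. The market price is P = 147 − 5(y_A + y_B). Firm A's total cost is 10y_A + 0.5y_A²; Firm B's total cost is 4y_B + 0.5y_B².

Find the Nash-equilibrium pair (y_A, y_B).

Firm A's profit: π = y_A(147 − 5(y_A + y_B)) − 10y_A − 0.5y_A².
∂π/∂y_A = 137 − 11y_A − 5y_B = 0, so y_A = 137/11 − (5/11)y_B.
By the same steps for B: y_B = 13 − (5/11)y_A.
Substituting the second reaction function into the first: y_A = 137/11 − (5/11)(13 − (5/11)y_A), which gives (96/121)y_A = 72/11 ⇒ y_A = 8.25.
Then y_B = 13 − (5/11)·8.25 = 9.25.

8.25, 9.25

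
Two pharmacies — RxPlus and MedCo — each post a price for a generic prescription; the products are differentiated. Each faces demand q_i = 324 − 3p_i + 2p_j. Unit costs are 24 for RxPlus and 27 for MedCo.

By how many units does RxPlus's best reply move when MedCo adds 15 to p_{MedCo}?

5

RxPlus's profit: π = (p_{RxPlus} − 24)(324 − 3p_{RxPlus} + 2p_{MedCo}).
∂π/∂p_{RxPlus} = 396 − 6p_{RxPlus} + 2p_{MedCo} = 0 ⇒ p_{RxPlus} = 66 + (1/3)p_{MedCo}.
The reaction-function slope is 1/3, so a 15-unit rise in p_{MedCo} moves p_{RxPlus} by 1/3 × 15 = 5. RxPlus's best response rises — the actions are strategic complements.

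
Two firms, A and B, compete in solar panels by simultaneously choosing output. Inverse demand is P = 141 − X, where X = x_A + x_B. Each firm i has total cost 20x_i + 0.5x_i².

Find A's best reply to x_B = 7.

38

Firm A's profit: π = x_A(141 − (x_A + x_B)) − 20x_A − 0.5x_A².
∂π/∂x_A = 121 − 3x_A − x_B = 0, so x_A = 121/3 − (1/3)x_B.
At x_B = 7: x_A = 121/3 − (1/3)·7 = 38.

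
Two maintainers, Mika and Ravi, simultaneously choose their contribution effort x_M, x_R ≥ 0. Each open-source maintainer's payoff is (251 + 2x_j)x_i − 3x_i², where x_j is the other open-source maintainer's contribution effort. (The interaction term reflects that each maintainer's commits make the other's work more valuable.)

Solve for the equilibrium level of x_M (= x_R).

Mika's payoff is (251 + 2x_R)x_M − 3x_M².
∂π/∂x_M = 251 + 2x_R − 6x_M = 0, so x_M = 251/6 + (1/3)x_R.
The game is symmetric, so in equilibrium x_R = x_M: the reaction function gives (2/3)x_M = 251/6, hence x_M = 62.75.

62.75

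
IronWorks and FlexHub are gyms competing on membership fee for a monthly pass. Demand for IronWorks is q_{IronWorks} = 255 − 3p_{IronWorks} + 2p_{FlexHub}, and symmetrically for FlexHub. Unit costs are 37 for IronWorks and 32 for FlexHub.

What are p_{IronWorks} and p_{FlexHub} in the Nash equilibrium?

90.5625, 88.6875

IronWorks's profit: π = (p_{IronWorks} − 37)(255 − 3p_{IronWorks} + 2p_{FlexHub}).
∂π/∂p_{IronWorks} = 366 − 6p_{IronWorks} + 2p_{FlexHub} = 0 ⇒ p_{IronWorks} = 61 + (1/3)p_{FlexHub}.
Similarly p_{FlexHub} = 58.5 + (1/3)p_{IronWorks}.
Substituting the second reaction function into the first: p_{IronWorks} = 61 + (1/3)(58.5 + (1/3)p_{IronWorks}), which gives (8/9)p_{IronWorks} = 80.5 ⇒ p_{IronWorks} = 90.5625.
Then p_{FlexHub} = 58.5 + (1/3)·90.5625 = 88.6875.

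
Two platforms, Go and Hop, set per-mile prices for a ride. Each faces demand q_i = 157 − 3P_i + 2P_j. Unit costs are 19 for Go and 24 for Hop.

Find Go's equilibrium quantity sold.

106.3125

Go's profit: π = (P_{Go} − 19)(157 − 3P_{Go} + 2P_{Hop}).
∂π/∂P_{Go} = 214 − 6P_{Go} + 2P_{Hop} = 0 ⇒ P_{Go} = 107/3 + (1/3)P_{Hop}.
Similarly P_{Hop} = 229/6 + (1/3)P_{Go}.
Plugging P_{Hop} into Go's best response: P_{Go} = 107/3 + (1/3)(229/6 + (1/3)P_{Go}) ⇒ (8/9)P_{Go} = 871/18, so P_{Go} = 54.4375.
Then P_{Hop} = 229/6 + (1/3)·54.4375 = 56.3125.
q_{Go} = 157 − 3·54.4375 + 2·56.3125 = 106.3125.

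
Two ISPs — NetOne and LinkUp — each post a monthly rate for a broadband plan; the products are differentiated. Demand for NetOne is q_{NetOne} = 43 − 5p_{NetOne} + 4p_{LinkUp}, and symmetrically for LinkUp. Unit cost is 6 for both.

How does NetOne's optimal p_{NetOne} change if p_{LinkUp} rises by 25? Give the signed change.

10

NetOne's profit: π = (p_{NetOne} − 6)(43 − 5p_{NetOne} + 4p_{LinkUp}).
∂π/∂p_{NetOne} = 73 − 10p_{NetOne} + 4p_{LinkUp} = 0 ⇒ p_{NetOne} = 7.3 + 0.4p_{LinkUp}.
The reaction-function slope is 0.4, so a 25-unit rise in p_{LinkUp} moves p_{NetOne} by 0.4 × 25 = 10. NetOne's best response rises — the actions are strategic complements.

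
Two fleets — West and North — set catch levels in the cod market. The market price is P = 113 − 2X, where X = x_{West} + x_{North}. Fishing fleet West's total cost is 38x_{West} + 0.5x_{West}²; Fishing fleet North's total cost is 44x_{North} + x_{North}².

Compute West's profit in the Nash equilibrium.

Fishing fleet West's profit: π = x_{West}(113 − 2(x_{West} + x_{North})) − 38x_{West} − 0.5x_{West}².
∂π/∂x_{West} = 75 − 5x_{West} − 2x_{North} = 0, so x_{West} = 15 − 0.4x_{North}.
For North: ∂π/∂x_{North} = 69 − 6x_{North} − 2x_{West} = 0 ⇒ x_{North} = 11.5 − (1/3)x_{West}.
Plugging x_{North} into West's best response: x_{West} = 15 − 0.4(11.5 − (1/3)x_{West}) ⇒ (13/15)x_{West} = 10.4, so x_{West} = 12.
Then x_{North} = 11.5 − (1/3)·12 = 7.5.
Price P = 113 − 2·19.5 = 74.
West's profit: (74 − 38)·12 − 0.5(12)² = 360.

360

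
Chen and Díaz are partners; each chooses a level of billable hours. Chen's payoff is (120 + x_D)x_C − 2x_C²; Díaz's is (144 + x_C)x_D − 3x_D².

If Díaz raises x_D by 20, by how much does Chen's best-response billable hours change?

5

Expanding Chen's payoff: 120x_C + x_Dx_C − 2x_C².
∂π/∂x_C = 120 + x_D − 4x_C = 0, so x_C = 30 + 0.25x_D.
The reaction-function slope is 0.25, so a 20-unit rise in x_D moves x_C by 0.25 × 20 = 5. Chen's best response rises — the actions are strategic complements.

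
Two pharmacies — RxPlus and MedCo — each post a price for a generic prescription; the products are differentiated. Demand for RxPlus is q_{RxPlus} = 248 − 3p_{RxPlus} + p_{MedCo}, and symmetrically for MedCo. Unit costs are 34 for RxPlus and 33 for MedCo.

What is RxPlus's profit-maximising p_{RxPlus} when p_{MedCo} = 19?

61.5

RxPlus's profit: π = (p_{RxPlus} − 34)(248 − 3p_{RxPlus} + p_{MedCo}).
∂π/∂p_{RxPlus} = 350 − 6p_{RxPlus} + p_{MedCo} = 0 ⇒ p_{RxPlus} = 175/3 + (1/6)p_{MedCo}.
At p_{MedCo} = 19: p_{RxPlus} = 175/3 + (1/6)·19 = 61.5.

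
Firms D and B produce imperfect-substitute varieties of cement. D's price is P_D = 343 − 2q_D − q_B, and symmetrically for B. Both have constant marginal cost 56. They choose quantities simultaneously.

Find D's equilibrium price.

170.8

Firm D's profit: π = q_D(343 − 2q_D − q_B) − 56q_D.
∂π/∂q_D = 287 − 4q_D − q_B = 0 ⇒ q_D = 71.75 − 0.25q_B.
Setting q_D = q_B in the reaction function: q_D = 71.75 − 0.25q_D, so q_D = 71.75 / 1.25 = 57.4.
P_D = 343 − 2·57.4 − 57.4 = 170.8.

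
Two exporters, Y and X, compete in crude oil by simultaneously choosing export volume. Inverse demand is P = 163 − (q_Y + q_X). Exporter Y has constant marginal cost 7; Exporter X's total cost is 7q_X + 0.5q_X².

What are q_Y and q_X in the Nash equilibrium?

Exporter Y's profit: π = q_Y(163 − (q_Y + q_X)) − 7q_Y.
∂π/∂q_Y = 156 − 2q_Y − q_X = 0, so q_Y = 78 − 0.5q_X.
For X: ∂π/∂q_X = 156 − 3q_X − q_Y = 0 ⇒ q_X = 52 − (1/3)q_Y.
Substituting the second reaction function into the first: q_Y = 78 − 0.5(52 − (1/3)q_Y), which gives (5/6)q_Y = 52 ⇒ q_Y = 62.4.
Then q_X = 52 − (1/3)·62.4 = 31.2.

62.4, 31.2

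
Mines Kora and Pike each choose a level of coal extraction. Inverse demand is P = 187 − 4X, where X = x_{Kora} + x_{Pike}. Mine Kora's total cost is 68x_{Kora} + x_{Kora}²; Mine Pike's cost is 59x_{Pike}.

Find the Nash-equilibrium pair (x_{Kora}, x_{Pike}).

Mine Kora's profit: π = x_{Kora}(187 − 4(x_{Kora} + x_{Pike})) − 68x_{Kora} − x_{Kora}².
∂π/∂x_{Kora} = 119 − 10x_{Kora} − 4x_{Pike} = 0, so x_{Kora} = 11.9 − 0.4x_{Pike}.
For Pike: ∂π/∂x_{Pike} = 128 − 8x_{Pike} − 4x_{Kora} = 0 ⇒ x_{Pike} = 16 − 0.5x_{Kora}.
Solving the two reaction functions simultaneously: (1 − (−0.4)(−0.5))x_{Kora} = 11.9 − 0.4·16, so 0.8x_{Kora} = 5.5 and x_{Kora} = 6.875.
Then x_{Pike} = 16 − 0.5·6.875 = 12.5625.

6.875, 12.5625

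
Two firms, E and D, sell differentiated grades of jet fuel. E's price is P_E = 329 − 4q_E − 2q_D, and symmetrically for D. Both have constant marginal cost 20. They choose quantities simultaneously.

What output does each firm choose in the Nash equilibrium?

Firm E's profit: π = q_E(329 − 4q_E − 2q_D) − 20q_E.
∂π/∂q_E = 309 − 8q_E − 2q_D = 0 ⇒ q_E = 38.625 − 0.25q_D.
By symmetry q_D = q_E; substituting into the reaction function, 1.25q_E = 38.625 and q_E = 30.9.

30.9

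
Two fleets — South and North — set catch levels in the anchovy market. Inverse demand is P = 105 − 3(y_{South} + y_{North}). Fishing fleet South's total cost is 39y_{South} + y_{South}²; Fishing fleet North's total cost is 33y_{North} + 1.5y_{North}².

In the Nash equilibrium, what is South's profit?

Fishing fleet South's profit: π = y_{South}(105 − 3(y_{South} + y_{North})) − 39y_{South} − y_{South}².
∂π/∂y_{South} = 66 − 8y_{South} − 3y_{North} = 0, so y_{South} = 8.25 − 0.375y_{North}.
For North: ∂π/∂y_{North} = 72 − 9y_{North} − 3y_{South} = 0 ⇒ y_{North} = 8 − (1/3)y_{South}.
Plugging y_{North} into South's best response: y_{South} = 8.25 − 0.375(8 − (1/3)y_{South}) ⇒ 0.875y_{South} = 5.25, so y_{South} = 6.
Then y_{North} = 8 − (1/3)·6 = 6.
Price P = 105 − 3·12 = 69.
South's profit: (69 − 39)·6 − (6)² = 144.

144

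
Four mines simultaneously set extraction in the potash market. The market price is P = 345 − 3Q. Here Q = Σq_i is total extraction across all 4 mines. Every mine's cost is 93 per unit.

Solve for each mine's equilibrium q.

16.8

A representative mine's profit is π_i = q_i(345 − 3Q) − 93q_i, with Q = q_i + Σ_{j≠i} q_j.
First-order condition: 252 − 6q_i − 3Σ_{j≠i} q_j = 0.
With identical mines, set every q_j = q: then 252 − 6q − 9q = 0, i.e. q = 252/15 = 16.8.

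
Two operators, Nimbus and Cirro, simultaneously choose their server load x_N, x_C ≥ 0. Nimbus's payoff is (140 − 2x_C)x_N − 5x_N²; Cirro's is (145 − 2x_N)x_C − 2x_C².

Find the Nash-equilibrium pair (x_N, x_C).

Expanding Nimbus's payoff: 140x_N − 2x_Cx_N − 5x_N².
∂π/∂x_N = 140 − 2x_C − 10x_N = 0, so x_N = 14 − 0.2x_C.
Likewise for Cirro: x_C = 36.25 − 0.5x_N.
Plugging x_C into Nimbus's best response: x_N = 14 − 0.2(36.25 − 0.5x_N) ⇒ 0.9x_N = 6.75, so x_N = 7.5.
Then x_C = 36.25 − 0.5·7.5 = 32.5.

7.5, 32.5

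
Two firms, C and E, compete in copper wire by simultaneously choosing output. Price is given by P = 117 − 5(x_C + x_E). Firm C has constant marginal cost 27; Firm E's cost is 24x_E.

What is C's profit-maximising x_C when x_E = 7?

Firm C's profit: π = x_C(117 − 5(x_C + x_E)) − 27x_C.
∂π/∂x_C = 90 − 10x_C − 5x_E = 0, so x_C = 9 − 0.5x_E.
At x_E = 7: x_C = 9 − 0.5·7 = 5.5.

5.5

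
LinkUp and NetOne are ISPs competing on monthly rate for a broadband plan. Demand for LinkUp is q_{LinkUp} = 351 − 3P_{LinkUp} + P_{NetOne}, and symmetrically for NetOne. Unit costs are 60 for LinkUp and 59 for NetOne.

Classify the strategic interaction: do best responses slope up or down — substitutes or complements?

LinkUp's profit: π = (P_{LinkUp} − 60)(351 − 3P_{LinkUp} + P_{NetOne}).
∂π/∂P_{LinkUp} = 531 − 6P_{LinkUp} + P_{NetOne} = 0 ⇒ P_{LinkUp} = 88.5 + (1/6)P_{NetOne}.
The best-response slope dP_{LinkUp}/dP_{NetOne} = 1/6 > 0: the reaction function is upward-sloping, so the choices are strategic complements.

strategic complements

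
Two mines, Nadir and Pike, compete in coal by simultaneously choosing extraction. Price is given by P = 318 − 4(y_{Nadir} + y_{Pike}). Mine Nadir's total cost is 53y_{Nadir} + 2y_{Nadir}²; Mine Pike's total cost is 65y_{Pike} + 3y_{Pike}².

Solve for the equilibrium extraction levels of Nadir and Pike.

17.75, 13

Mine Nadir's profit: π = y_{Nadir}(318 − 4(y_{Nadir} + y_{Pike})) − 53y_{Nadir} − 2y_{Nadir}².
∂π/∂y_{Nadir} = 265 − 12y_{Nadir} − 4y_{Pike} = 0, so y_{Nadir} = 265/12 − (1/3)y_{Pike}.
For Pike: ∂π/∂y_{Pike} = 253 − 14y_{Pike} − 4y_{Nadir} = 0 ⇒ y_{Pike} = 253/14 − (2/7)y_{Nadir}.
Substituting the second reaction function into the first: y_{Nadir} = 265/12 − (1/3)(253/14 − (2/7)y_{Nadir}), which gives (19/21)y_{Nadir} = 1349/84 ⇒ y_{Nadir} = 17.75.
Then y_{Pike} = 253/14 − (2/7)·17.75 = 13.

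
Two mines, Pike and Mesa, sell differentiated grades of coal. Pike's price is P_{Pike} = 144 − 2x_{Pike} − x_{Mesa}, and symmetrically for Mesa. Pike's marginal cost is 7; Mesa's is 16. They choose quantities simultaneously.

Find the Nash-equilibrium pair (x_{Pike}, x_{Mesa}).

28, 25

Mine Pike's profit: π = x_{Pike}(144 − 2x_{Pike} − x_{Mesa}) − 7x_{Pike}.
∂π/∂x_{Pike} = 137 − 4x_{Pike} − x_{Mesa} = 0 ⇒ x_{Pike} = 34.25 − 0.25x_{Mesa}.
Similarly x_{Mesa} = 32 − 0.25x_{Pike}.
Substituting the second reaction function into the first: x_{Pike} = 34.25 − 0.25(32 − 0.25x_{Pike}), which gives 0.9375x_{Pike} = 26.25 ⇒ x_{Pike} = 28.
Then x_{Mesa} = 32 − 0.25·28 = 25.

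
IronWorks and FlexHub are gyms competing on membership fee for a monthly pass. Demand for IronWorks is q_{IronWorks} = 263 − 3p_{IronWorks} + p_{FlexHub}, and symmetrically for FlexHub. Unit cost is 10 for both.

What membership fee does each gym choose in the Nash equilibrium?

IronWorks's profit: π = (p_{IronWorks} − 10)(263 − 3p_{IronWorks} + p_{FlexHub}).
∂π/∂p_{IronWorks} = 293 − 6p_{IronWorks} + p_{FlexHub} = 0 ⇒ p_{IronWorks} = 293/6 + (1/6)p_{FlexHub}.
By symmetry p_{FlexHub} = p_{IronWorks}; substituting into the reaction function, (5/6)p_{IronWorks} = 293/6 and p_{IronWorks} = 58.6.

58.6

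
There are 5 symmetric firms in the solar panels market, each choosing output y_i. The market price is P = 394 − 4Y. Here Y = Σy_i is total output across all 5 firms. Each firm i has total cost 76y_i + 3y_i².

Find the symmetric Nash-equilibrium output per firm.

A representative firm's profit is π_i = y_i(394 − 4Y) − 76y_i − 3y_i², with Y = y_i + Σ_{j≠i} y_j.
First-order condition: 318 − 14y_i − 4Σ_{j≠i} y_j = 0.
Imposing symmetry (y_j = y for all j) turns Σ_{j≠i} y_j into 4y, so 318 = 30y and y = 10.6.

10.6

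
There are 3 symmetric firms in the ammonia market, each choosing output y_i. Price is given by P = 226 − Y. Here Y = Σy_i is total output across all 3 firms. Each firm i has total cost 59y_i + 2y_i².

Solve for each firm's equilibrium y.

A representative firm's profit is π_i = y_i(226 − Y) − 59y_i − 2y_i², with Y = y_i + Σ_{j≠i} y_j.
First-order condition: 167 − 6y_i − Σ_{j≠i} y_j = 0.
Imposing symmetry (y_j = y for all j) turns Σ_{j≠i} y_j into 2y, so 167 = 8y and y = 20.875.

20.875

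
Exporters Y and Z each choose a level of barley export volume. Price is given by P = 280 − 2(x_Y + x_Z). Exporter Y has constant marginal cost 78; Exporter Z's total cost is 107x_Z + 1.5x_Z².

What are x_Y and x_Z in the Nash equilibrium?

44.5, 12

Exporter Y's profit: π = x_Y(280 − 2(x_Y + x_Z)) − 78x_Y.
∂π/∂x_Y = 202 − 4x_Y − 2x_Z = 0, so x_Y = 50.5 − 0.5x_Z.
For Z: ∂π/∂x_Z = 173 − 7x_Z − 2x_Y = 0 ⇒ x_Z = 173/7 − (2/7)x_Y.
Substituting the second reaction function into the first: x_Y = 50.5 − 0.5(173/7 − (2/7)x_Y), which gives (6/7)x_Y = 267/7 ⇒ x_Y = 44.5.
Then x_Z = 173/7 − (2/7)·44.5 = 12.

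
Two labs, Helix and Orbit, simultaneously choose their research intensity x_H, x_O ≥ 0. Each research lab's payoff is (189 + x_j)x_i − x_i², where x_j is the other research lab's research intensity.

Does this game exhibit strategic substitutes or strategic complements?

Helix's payoff is (189 + x_O)x_H − x_H².
∂π/∂x_H = 189 + x_O − 2x_H = 0, so x_H = 94.5 + 0.5x_O.
The best-response slope dx_H/dx_O = 0.5 > 0: the reaction function is upward-sloping, so the choices are strategic complements.

strategic complements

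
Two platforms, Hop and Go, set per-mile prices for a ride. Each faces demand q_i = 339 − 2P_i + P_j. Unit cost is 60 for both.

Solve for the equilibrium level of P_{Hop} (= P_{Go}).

153

Hop's profit: π = (P_{Hop} − 60)(339 − 2P_{Hop} + P_{Go}).
∂π/∂P_{Hop} = 459 − 4P_{Hop} + P_{Go} = 0 ⇒ P_{Hop} = 114.75 + 0.25P_{Go}.
By symmetry P_{Go} = P_{Hop}; substituting into the reaction function, 0.75P_{Hop} = 114.75 and P_{Hop} = 153.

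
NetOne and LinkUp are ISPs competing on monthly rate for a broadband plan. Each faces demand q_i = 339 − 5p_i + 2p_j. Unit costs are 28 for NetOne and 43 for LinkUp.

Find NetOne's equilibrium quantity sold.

167.1875

NetOne's profit: π = (p_{NetOne} − 28)(339 − 5p_{NetOne} + 2p_{LinkUp}).
∂π/∂p_{NetOne} = 479 − 10p_{NetOne} + 2p_{LinkUp} = 0 ⇒ p_{NetOne} = 47.9 + 0.2p_{LinkUp}.
Similarly p_{LinkUp} = 55.4 + 0.2p_{NetOne}.
Substituting the second reaction function into the first: p_{NetOne} = 47.9 + 0.2(55.4 + 0.2p_{NetOne}), which gives 0.96p_{NetOne} = 58.98 ⇒ p_{NetOne} = 61.4375.
Then p_{LinkUp} = 55.4 + 0.2·61.4375 = 67.6875.
q_{NetOne} = 339 − 5·61.4375 + 2·67.6875 = 167.1875.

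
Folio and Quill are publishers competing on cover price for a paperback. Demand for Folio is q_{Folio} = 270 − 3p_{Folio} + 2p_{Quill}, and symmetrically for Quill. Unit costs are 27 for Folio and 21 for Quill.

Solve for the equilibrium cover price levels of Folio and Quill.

Folio's profit: π = (p_{Folio} − 27)(270 − 3p_{Folio} + 2p_{Quill}).
∂π/∂p_{Folio} = 351 − 6p_{Folio} + 2p_{Quill} = 0 ⇒ p_{Folio} = 58.5 + (1/3)p_{Quill}.
Similarly p_{Quill} = 55.5 + (1/3)p_{Folio}.
Substituting the second reaction function into the first: p_{Folio} = 58.5 + (1/3)(55.5 + (1/3)p_{Folio}), which gives (8/9)p_{Folio} = 77 ⇒ p_{Folio} = 86.625.
Then p_{Quill} = 55.5 + (1/3)·86.625 = 84.375.

86.625, 84.375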